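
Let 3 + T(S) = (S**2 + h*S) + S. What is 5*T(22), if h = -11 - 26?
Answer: -1555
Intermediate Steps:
h = -37
T(S) = -3 + S**2 - 36*S (T(S) = -3 + ((S**2 - 37*S) + S) = -3 + (S**2 - 36*S) = -3 + S**2 - 36*S)
5*T(22) = 5*(-3 + 22**2 - 36*22) = 5*(-3 + 484 - 792) = 5*(-311) = -1555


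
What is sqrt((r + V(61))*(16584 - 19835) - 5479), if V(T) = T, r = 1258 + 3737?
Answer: I*sqrt(16442535) ≈ 4054.9*I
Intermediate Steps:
r = 4995
sqrt((r + V(61))*(16584 - 19835) - 5479) = sqrt((4995 + 61)*(16584 - 19835) - 5479) = sqrt(5056*(-3251) - 5479) = sqrt(-16437056 - 5479) = sqrt(-16442535) = I*sqrt(16442535)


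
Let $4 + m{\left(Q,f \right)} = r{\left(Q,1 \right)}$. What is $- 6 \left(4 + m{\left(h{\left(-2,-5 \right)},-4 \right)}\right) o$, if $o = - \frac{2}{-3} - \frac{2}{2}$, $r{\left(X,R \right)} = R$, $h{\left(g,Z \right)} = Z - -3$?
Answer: $2$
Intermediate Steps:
$h{\left(g,Z \right)} = 3 + Z$ ($h{\left(g,Z \right)} = Z + 3 = 3 + Z$)
$m{\left(Q,f \right)} = -3$ ($m{\left(Q,f \right)} = -4 + 1 = -3$)
$o = - \frac{1}{3}$ ($o = \left(-2\right) \left(- \frac{1}{3}\right) - 1 = \frac{2}{3} - 1 = - \frac{1}{3} \approx -0.33333$)
$- 6 \left(4 + m{\left(h{\left(-2,-5 \right)},-4 \right)}\right) o = - 6 \left(4 - 3\right) \left(- \frac{1}{3}\right) = \left(-6\right) 1 \left(- \frac{1}{3}\right) = \left(-6\right) \left(- \frac{1}{3}\right) = 2$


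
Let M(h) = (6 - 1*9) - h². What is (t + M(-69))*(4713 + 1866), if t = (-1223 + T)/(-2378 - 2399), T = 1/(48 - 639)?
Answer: -1734925560666/55357 ≈ -3.1341e+7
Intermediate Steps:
T = -1/591 (T = 1/(-591) = -1/591 ≈ -0.0016920)
t = 722794/2823207 (t = (-1223 - 1/591)/(-2378 - 2399) = -722794/591/(-4777) = -722794/591*(-1/4777) = 722794/2823207 ≈ 0.25602)
M(h) = -3 - h² (M(h) = (6 - 9) - h² = -3 - h²)
(t + M(-69))*(4713 + 1866) = (722794/2823207 + (-3 - 1*(-69)²))*(4713 + 1866) = (722794/2823207 + (-3 - 1*4761))*6579 = (722794/2823207 + (-3 - 4761))*6579 = (722794/2823207 - 4764)*6579 = -13449035354/2823207*6579 = -1734925560666/55357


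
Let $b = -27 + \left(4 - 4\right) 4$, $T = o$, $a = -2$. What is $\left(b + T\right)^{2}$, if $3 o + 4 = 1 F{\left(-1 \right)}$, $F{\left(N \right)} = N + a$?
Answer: $\frac{7744}{9} \approx 860.44$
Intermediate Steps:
$F{\left(N \right)} = -2 + N$ ($F{\left(N \right)} = N - 2 = -2 + N$)
$o = - \frac{7}{3}$ ($o = - \frac{4}{3} + \frac{1 \left(-2 - 1\right)}{3} = - \frac{4}{3} + \frac{1 \left(-3\right)}{3} = - \frac{4}{3} + \frac{1}{3} \left(-3\right) = - \frac{4}{3} - 1 = - \frac{7}{3} \approx -2.3333$)
$T = - \frac{7}{3} \approx -2.3333$
$b = -27$ ($b = -27 + 0 \cdot 4 = -27 + 0 = -27$)
$\left(b + T\right)^{2} = \left(-27 - \frac{7}{3}\right)^{2} = \left(- \frac{88}{3}\right)^{2} = \frac{7744}{9}$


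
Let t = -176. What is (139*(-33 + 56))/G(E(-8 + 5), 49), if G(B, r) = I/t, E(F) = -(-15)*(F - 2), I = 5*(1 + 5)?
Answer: -281336/15 ≈ -18756.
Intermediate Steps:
I = 30 (I = 5*6 = 30)
E(F) = -30 + 15*F (E(F) = -(-15)*(-2 + F) = -5*(6 - 3*F) = -30 + 15*F)
G(B, r) = -15/88 (G(B, r) = 30/(-176) = 30*(-1/176) = -15/88)
(139*(-33 + 56))/G(E(-8 + 5), 49) = (139*(-33 + 56))/(-15/88) = (139*23)*(-88/15) = 3197*(-88/15) = -281336/15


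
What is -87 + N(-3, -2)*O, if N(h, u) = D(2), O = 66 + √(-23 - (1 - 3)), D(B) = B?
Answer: 45 + 2*I*√21 ≈ 45.0 + 9.1651*I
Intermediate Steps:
O = 66 + I*√21 (O = 66 + √(-23 - 1*(-2)) = 66 + √(-23 + 2) = 66 + √(-21) = 66 + I*√21 ≈ 66.0 + 4.5826*I)
N(h, u) = 2
-87 + N(-3, -2)*O = -87 + 2*(66 + I*√21) = -87 + (132 + 2*I*√21) = 45 + 2*I*√21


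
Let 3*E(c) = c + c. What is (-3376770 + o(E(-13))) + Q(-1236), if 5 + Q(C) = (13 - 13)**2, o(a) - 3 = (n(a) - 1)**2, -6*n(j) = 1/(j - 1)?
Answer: -11359457759/3364 ≈ -3.3768e+6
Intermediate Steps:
E(c) = 2*c/3 (E(c) = (c + c)/3 = (2*c)/3 = 2*c/3)
n(j) = -1/(6*(-1 + j)) (n(j) = -1/(6*(j - 1)) = -1/(6*(-1 + j)))
o(a) = 3 + (-1 - 1/(-6 + 6*a))**2 (o(a) = 3 + (-1/(-6 + 6*a) - 1)**2 = 3 + (-1 - 1/(-6 + 6*a))**2)
Q(C) = -5 (Q(C) = -5 + (13 - 13)**2 = -5 + 0**2 = -5 + 0 = -5)
(-3376770 + o(E(-13))) + Q(-1236) = (-3376770 + (3 + (-5 + 6*((2/3)*(-13)))**2/(36*(-1 + (2/3)*(-13))**2))) - 5 = (-3376770 + (3 + (-5 + 6*(-26/3))**2/(36*(-1 - 26/3)**2))) - 5 = (-3376770 + (3 + (-5 - 52)**2/(36*(-29/3)**2))) - 5 = (-3376770 + (3 + (1/36)*(9/841)*(-57)**2)) - 5 = (-3376770 + (3 + (1/36)*(9/841)*3249)) - 5 = (-3376770 + (3 + 3249/3364)) - 5 = (-3376770 + 13341/3364) - 5 = -11359440939/3364 - 5 = -11359457759/3364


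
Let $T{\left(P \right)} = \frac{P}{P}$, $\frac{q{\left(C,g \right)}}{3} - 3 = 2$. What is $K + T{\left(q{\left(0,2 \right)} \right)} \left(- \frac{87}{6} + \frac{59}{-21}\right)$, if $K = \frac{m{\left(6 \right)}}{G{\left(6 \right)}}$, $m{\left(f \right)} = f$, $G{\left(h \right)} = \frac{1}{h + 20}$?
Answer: $\frac{5825}{42} \approx 138.69$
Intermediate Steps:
$q{\left(C,g \right)} = 15$ ($q{\left(C,g \right)} = 9 + 3 \cdot 2 = 9 + 6 = 15$)
$G{\left(h \right)} = \frac{1}{20 + h}$
$T{\left(P \right)} = 1$
$K = 156$ ($K = \frac{6}{\frac{1}{20 + 6}} = \frac{6}{\frac{1}{26}} = 6 \frac{1}{\frac{1}{26}} = 6 \cdot 26 = 156$)
$K + T{\left(q{\left(0,2 \right)} \right)} \left(- \frac{87}{6} + \frac{59}{-21}\right) = 156 + 1 \left(- \frac{87}{6} + \frac{59}{-21}\right) = 156 + 1 \left(\left(-87\right) \frac{1}{6} + 59 \left(- \frac{1}{21}\right)\right) = 156 + 1 \left(- \frac{29}{2} - \frac{59}{21}\right) = 156 + 1 \left(- \frac{727}{42}\right) = 156 - \frac{727}{42} = \frac{5825}{42}$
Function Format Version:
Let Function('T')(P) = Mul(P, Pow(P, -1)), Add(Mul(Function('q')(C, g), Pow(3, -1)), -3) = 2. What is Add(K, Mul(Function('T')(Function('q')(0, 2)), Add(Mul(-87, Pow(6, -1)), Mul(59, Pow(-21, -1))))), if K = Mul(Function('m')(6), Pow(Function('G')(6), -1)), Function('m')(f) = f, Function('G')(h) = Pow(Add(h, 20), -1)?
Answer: Rational(5825, 42) ≈ 138.69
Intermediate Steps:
Function('q')(C, g) = 15 (Function('q')(C, g) = Add(9, Mul(3, 2)) = Add(9, 6) = 15)
Function('G')(h) = Pow(Add(20, h), -1)
Function('T')(P) = 1
K = 156 (K = Mul(6, Pow(Pow(Add(20, 6), -1), -1)) = Mul(6, Pow(Pow(26, -1), -1)) = Mul(6, Pow(Rational(1, 26), -1)) = Mul(6, 26) = 156)
Add(K, Mul(Function('T')(Function('q')(0, 2)), Add(Mul(-87, Pow(6, -1)), Mul(59, Pow(-21, -1))))) = Add(156, Mul(1, Add(Mul(-87, Pow(6, -1)), Mul(59, Pow(-21, -1))))) = Add(156, Mul(1, Add(Mul(-87, Rational(1, 6)), Mul(59, Rational(-1, 21))))) = Add(156, Mul(1, Add(Rational(-29, 2), Rational(-59, 21)))) = Add(156, Mul(1, Rational(-727, 42))) = Add(156, Rational(-727, 42)) = Rational(5825, 42)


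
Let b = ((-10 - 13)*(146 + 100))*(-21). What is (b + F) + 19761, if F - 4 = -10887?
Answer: 127696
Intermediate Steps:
F = -10883 (F = 4 - 10887 = -10883)
b = 118818 (b = -23*246*(-21) = -5658*(-21) = 118818)
(b + F) + 19761 = (118818 - 10883) + 19761 = 107935 + 19761 = 127696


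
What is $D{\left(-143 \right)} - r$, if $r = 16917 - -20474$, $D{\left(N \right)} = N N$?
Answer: $-16942$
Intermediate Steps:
$D{\left(N \right)} = N^{2}$
$r = 37391$ ($r = 16917 + 20474 = 37391$)
$D{\left(-143 \right)} - r = \left(-143\right)^{2} - 37391 = 20449 - 37391 = -16942$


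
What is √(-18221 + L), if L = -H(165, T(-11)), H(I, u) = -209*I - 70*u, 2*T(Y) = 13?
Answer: √16719 ≈ 129.30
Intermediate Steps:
T(Y) = 13/2 (T(Y) = (½)*13 = 13/2)
L = 34940 (L = -(-209*165 - 70*13/2) = -(-34485 - 455) = -1*(-34940) = 34940)
√(-18221 + L) = √(-18221 + 34940) = √16719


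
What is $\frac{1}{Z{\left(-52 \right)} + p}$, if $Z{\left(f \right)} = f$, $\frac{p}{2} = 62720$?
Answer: $\frac{1}{125388} \approx 7.9752 \cdot 10^{-6}$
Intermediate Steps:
$p = 125440$ ($p = 2 \cdot 62720 = 125440$)
$\frac{1}{Z{\left(-52 \right)} + p} = \frac{1}{-52 + 125440} = \frac{1}{125388}$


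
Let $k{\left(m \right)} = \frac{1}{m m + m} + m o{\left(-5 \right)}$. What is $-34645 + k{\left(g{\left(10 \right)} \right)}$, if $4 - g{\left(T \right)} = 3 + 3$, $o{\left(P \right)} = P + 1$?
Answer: $- \frac{69273}{2} \approx -34637.0$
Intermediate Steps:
$o{\left(P \right)} = 1 + P$
$g{\left(T \right)} = -2$ ($g{\left(T \right)} = 4 - \left(3 + 3\right) = 4 - 6 = -2$)
$k{\left(m \right)} = \frac{1}{m + m^{2}} - 4 m$ ($k{\left(m \right)} = \frac{1}{m m + m} + m \left(1 - 5\right) = \frac{1}{m^{2} + m} + m \left(-4\right) = \frac{1}{m + m^{2}} - 4 m$)
$-34645 + k{\left(g{\left(10 \right)} \right)} = -34645 + \frac{1 - 4 \left(-2\right)^{2} - 4 \left(-2\right)^{3}}{\left(-2\right) \left(1 - 2\right)} = -34645 - \frac{1 - 16 - -32}{2 \left(-1\right)} = -34645 - - \frac{1 - 16 + 32}{2} = -34645 - \left(- \frac{1}{2}\right) 17 = -34645 + \frac{17}{2} = - \frac{69273}{2}$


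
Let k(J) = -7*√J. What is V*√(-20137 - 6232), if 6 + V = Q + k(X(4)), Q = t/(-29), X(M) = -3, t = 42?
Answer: 7*√79107 - 216*I*√26369/29 ≈ 1968.8 - 1209.5*I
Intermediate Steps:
Q = -42/29 (Q = 42/(-29) = 42*(-1/29) = -42/29 ≈ -1.4483)
V = -216/29 - 7*I*√3 (V = -6 + (-42/29 - 7*I*√3) = -216/29 - 7*I*√3 ≈ -7.4483 - 12.124*I)
V*√(-20137 - 6232) = (-216/29 - 7*I*√3)*√(-20137 - 6232) = (-216/29 - 7*I*√3)*√(-26369) = (-216/29 - 7*I*√3)*(I*√26369) = I*√26369*(-216/29 - 7*I*√3)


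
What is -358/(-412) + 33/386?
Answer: 18973/19879 ≈ 0.95442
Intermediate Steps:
-358/(-412) + 33/386 = -358*(-1/412) + 33*(1/386) = 179/206 + 33/386 = 18973/19879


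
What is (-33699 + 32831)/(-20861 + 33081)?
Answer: -217/3055 ≈ -0.071031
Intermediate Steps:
(-33699 + 32831)/(-20861 + 33081) = -868/12220 = -868*1/12220 = -217/3055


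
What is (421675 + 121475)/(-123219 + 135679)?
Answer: 54315/1246 ≈ 43.591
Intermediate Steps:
(421675 + 121475)/(-123219 + 135679) = 543150/12460 = 543150*(1/12460) = 54315/1246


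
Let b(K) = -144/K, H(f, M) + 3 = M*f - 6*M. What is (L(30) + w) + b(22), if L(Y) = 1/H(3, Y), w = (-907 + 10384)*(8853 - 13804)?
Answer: -47999808128/1023 ≈ -4.6921e+7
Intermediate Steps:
H(f, M) = -3 - 6*M + M*f (H(f, M) = -3 + (M*f - 6*M) = -3 + (-6*M + M*f) = -3 - 6*M + M*f)
w = -46920627 (w = 9477*(-4951) = -46920627)
L(Y) = 1/(-3 - 3*Y) (L(Y) = 1/(-3 - 6*Y + Y*3) = 1/(-3 - 6*Y + 3*Y) = 1/(-3 - 3*Y))
(L(30) + w) + b(22) = (-1/(3 + 3*30) - 46920627) - 144/22 = (-1/(3 + 90) - 46920627) - 144*1/22 = (-1/93 - 46920627) - 72/11 = -4363618312/93 - 72/11 = -47999808128/1023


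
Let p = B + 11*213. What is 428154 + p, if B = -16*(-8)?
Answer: 430625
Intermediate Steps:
B = 128
p = 2471 (p = 128 + 11*213 = 128 + 2343 = 2471)
428154 + p = 428154 + 2471 = 430625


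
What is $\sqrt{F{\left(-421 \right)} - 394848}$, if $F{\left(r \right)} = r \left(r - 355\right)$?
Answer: $2 i \sqrt{17038} \approx 261.06 i$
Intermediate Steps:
$F{\left(r \right)} = r \left(-355 + r\right)$
$\sqrt{F{\left(-421 \right)} - 394848} = \sqrt{- 421 \left(-355 - 421\right) - 394848} = \sqrt{\left(-421\right) \left(-776\right) - 394848} = \sqrt{326696 - 394848} = \sqrt{-68152} = 2 i \sqrt{17038}$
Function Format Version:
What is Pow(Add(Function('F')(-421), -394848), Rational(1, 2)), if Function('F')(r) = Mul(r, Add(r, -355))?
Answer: Mul(2, I, Pow(17038, Rational(1, 2))) ≈ Mul(261.06, I)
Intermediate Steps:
Function('F')(r) = Mul(r, Add(-355, r))
Pow(Add(Function('F')(-421), -394848), Rational(1, 2)) = Pow(Add(Mul(-421, Add(-355, -421)), -394848), Rational(1, 2)) = Pow(Add(Mul(-421, -776), -394848), Rational(1, 2)) = Pow(Add(326696, -394848), Rational(1, 2)) = Pow(-68152, Rational(1, 2)) = Mul(2, I, Pow(17038, Rational(1, 2)))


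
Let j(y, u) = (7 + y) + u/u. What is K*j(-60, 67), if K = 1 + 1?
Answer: -104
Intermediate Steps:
j(y, u) = 8 + y (j(y, u) = (7 + y) + 1 = 8 + y)
K = 2
K*j(-60, 67) = 2*(8 - 60) = 2*(-52) = -104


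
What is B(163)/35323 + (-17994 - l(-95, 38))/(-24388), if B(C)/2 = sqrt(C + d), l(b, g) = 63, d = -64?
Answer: 1389/1876 + 6*sqrt(11)/35323 ≈ 0.74097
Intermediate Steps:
B(C) = 2*sqrt(-64 + C) (B(C) = 2*sqrt(C - 64) = 2*sqrt(-64 + C))
B(163)/35323 + (-17994 - l(-95, 38))/(-24388) = (2*sqrt(-64 + 163))/35323 + (-17994 - 1*63)/(-24388) = (2*sqrt(99))*(1/35323) + (-17994 - 63)*(-1/24388) = (2*(3*sqrt(11)))*(1/35323) - 18057*(-1/24388) = (6*sqrt(11))*(1/35323) + 1389/1876 = 6*sqrt(11)/35323 + 1389/1876 = 1389/1876 + 6*sqrt(11)/35323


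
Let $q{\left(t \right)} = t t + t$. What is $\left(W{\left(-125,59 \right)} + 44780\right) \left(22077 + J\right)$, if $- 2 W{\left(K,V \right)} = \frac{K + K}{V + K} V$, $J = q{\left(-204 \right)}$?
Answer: $\frac{62390746115}{22} \approx 2.8359 \cdot 10^{9}$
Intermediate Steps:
$q{\left(t \right)} = t + t^{2}$ ($q{\left(t \right)} = t^{2} + t = t + t^{2}$)
$J = 41412$ ($J = - 204 \left(1 - 204\right) = \left(-204\right) \left(-203\right) = 41412$)
$W{\left(K,V \right)} = - \frac{K V}{K + V}$ ($W{\left(K,V \right)} = - \frac{\frac{K + K}{V + K} V}{2} = - \frac{\frac{2 K}{K + V} V}{2} = - \frac{2 K V \frac{1}{K + V}}{2} = - \frac{K V}{K + V}$)
$\left(W{\left(-125,59 \right)} + 44780\right) \left(22077 + J\right) = \left(\left(-1\right) \left(-125\right) 59 \frac{1}{-125 + 59} + 44780\right) \left(22077 + 41412\right) = \left(\left(-1\right) \left(-125\right) 59 \frac{1}{-66} + 44780\right) 63489 = \left(\left(-1\right) \left(-125\right) 59 \left(- \frac{1}{66}\right) + 44780\right) 63489 = \left(- \frac{7375}{66} + 44780\right) 63489 = \frac{2948105}{66} \cdot 63489 = \frac{62390746115}{22}$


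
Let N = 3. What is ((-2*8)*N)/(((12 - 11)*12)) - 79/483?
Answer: -2011/483 ≈ -4.1636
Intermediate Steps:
((-2*8)*N)/(((12 - 11)*12)) - 79/483 = (-2*8*3)/(((12 - 11)*12)) - 79/483 = (-16*3)/((1*12)) - 79*1/483 = -48/12 - 79/483 = -48*1/12 - 79/483 = -4 - 79/483 = -2011/483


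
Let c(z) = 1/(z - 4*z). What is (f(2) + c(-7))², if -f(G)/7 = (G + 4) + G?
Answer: 1380625/441 ≈ 3130.7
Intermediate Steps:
c(z) = -1/(3*z) (c(z) = 1/(-3*z) = -1/(3*z))
f(G) = -28 - 14*G (f(G) = -7*((G + 4) + G) = -7*((4 + G) + G) = -7*(4 + 2*G) = -28 - 14*G)
(f(2) + c(-7))² = ((-28 - 14*2) - ⅓/(-7))² = ((-28 - 28) - ⅓*(-⅐))² = (-56 + 1/21)² = (-1175/21)² = 1380625/441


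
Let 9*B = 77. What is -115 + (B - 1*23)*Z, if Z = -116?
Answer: 14045/9 ≈ 1560.6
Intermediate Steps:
B = 77/9 (B = (⅑)*77 = 77/9 ≈ 8.5556)
-115 + (B - 1*23)*Z = -115 + (77/9 - 1*23)*(-116) = -115 + (77/9 - 23)*(-116) = -115 - 130/9*(-116) = -115 + 15080/9 = 14045/9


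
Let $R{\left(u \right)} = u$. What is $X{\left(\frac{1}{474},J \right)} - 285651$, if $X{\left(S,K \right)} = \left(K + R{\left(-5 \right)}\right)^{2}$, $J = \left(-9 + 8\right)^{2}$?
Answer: $-285635$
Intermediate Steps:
$J = 1$ ($J = \left(-1\right)^{2} = 1$)
$X{\left(S,K \right)} = \left(-5 + K\right)^{2}$ ($X{\left(S,K \right)} = \left(K - 5\right)^{2} = \left(-5 + K\right)^{2}$)
$X{\left(\frac{1}{474},J \right)} - 285651 = \left(-5 + 1\right)^{2} - 285651 = \left(-4\right)^{2} - 285651 = 16 - 285651 = -285635$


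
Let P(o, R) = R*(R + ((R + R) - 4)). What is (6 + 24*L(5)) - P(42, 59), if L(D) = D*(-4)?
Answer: -10681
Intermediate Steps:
L(D) = -4*D
P(o, R) = R*(-4 + 3*R) (P(o, R) = R*(R + (2*R - 4)) = R*(R + (-4 + 2*R)) = R*(-4 + 3*R))
(6 + 24*L(5)) - P(42, 59) = (6 + 24*(-4*5)) - 59*(-4 + 3*59) = (6 + 24*(-20)) - 59*(-4 + 177) = (6 - 480) - 59*173 = -474 - 1*10207 = -474 - 10207 = -10681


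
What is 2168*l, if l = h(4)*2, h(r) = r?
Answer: 17344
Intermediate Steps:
l = 8 (l = 4*2 = 8)
2168*l = 2168*8 = 17344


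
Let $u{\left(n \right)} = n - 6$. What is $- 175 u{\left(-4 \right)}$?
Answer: $1750$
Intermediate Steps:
$u{\left(n \right)} = -6 + n$
$- 175 u{\left(-4 \right)} = - 175 \left(-6 - 4\right) = \left(-175\right) \left(-10\right) = 1750$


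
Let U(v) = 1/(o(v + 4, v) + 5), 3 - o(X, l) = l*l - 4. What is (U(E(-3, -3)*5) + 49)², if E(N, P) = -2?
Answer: 18584721/7744 ≈ 2399.9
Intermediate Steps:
o(X, l) = 7 - l² (o(X, l) = 3 - (l*l - 4) = 3 - (l² - 4) = 3 - (-4 + l²) = 3 + (4 - l²) = 7 - l²)
U(v) = 1/(12 - v²) (U(v) = 1/((7 - v²) + 5) = 1/(12 - v²))
(U(E(-3, -3)*5) + 49)² = (-1/(-12 + (-2*5)²) + 49)² = (-1/(-12 + (-10)²) + 49)² = (-1/(-12 + 100) + 49)² = (-1/88 + 49)² = (4311/88)² = 18584721/7744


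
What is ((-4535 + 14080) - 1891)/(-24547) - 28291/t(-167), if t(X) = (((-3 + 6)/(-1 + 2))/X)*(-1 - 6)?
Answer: -115974843293/515487 ≈ -2.2498e+5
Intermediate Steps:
t(X) = -21/X (t(X) = ((3/1)/X)*(-7) = ((3*1)/X)*(-7) = (3/X)*(-7) = -21/X)
((-4535 + 14080) - 1891)/(-24547) - 28291/t(-167) = ((-4535 + 14080) - 1891)/(-24547) - 28291/((-21/(-167))) = (9545 - 1891)*(-1/24547) - 28291/((-21*(-1/167))) = 7654*(-1/24547) - 28291/21/167 = -7654/24547 - 28291*167/21 = -7654/24547 - 4724597/21 = -115974843293/515487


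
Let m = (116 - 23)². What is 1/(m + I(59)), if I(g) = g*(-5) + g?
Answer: 1/8413 ≈ 0.00011886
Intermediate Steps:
I(g) = -4*g (I(g) = -5*g + g = -4*g)
m = 8649 (m = 93² = 8649)
1/(m + I(59)) = 1/(8649 - 4*59) = 1/(8649 - 236) = 1/8413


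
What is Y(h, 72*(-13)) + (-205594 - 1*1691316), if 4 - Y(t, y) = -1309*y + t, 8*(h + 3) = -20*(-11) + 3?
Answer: -24977239/8 ≈ -3.1222e+6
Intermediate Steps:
h = 199/8 (h = -3 + (-20*(-11) + 3)/8 = -3 + (220 + 3)/8 = -3 + (⅛)*223 = -3 + 223/8 = 199/8 ≈ 24.875)
Y(t, y) = 4 - t + 1309*y (Y(t, y) = 4 - (-1309*y + t) = 4 - (t - 1309*y) = 4 + (-t + 1309*y) = 4 - t + 1309*y)
Y(h, 72*(-13)) + (-205594 - 1*1691316) = (4 - 1*199/8 + 1309*(72*(-13))) + (-205594 - 1*1691316) = (4 - 199/8 + 1309*(-936)) + (-205594 - 1691316) = (4 - 199/8 - 1225224) - 1896910 = -9801959/8 - 1896910 = -24977239/8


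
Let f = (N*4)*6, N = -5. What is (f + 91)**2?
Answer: 841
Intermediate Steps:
f = -120 (f = -5*4*6 = -20*6 = -120)
(f + 91)**2 = (-120 + 91)**2 = (-29)**2 = 841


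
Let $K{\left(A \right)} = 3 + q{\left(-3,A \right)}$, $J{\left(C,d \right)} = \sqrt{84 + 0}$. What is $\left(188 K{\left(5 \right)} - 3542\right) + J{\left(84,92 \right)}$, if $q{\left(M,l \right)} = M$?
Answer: $-3542 + 2 \sqrt{21} \approx -3532.8$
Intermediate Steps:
$J{\left(C,d \right)} = 2 \sqrt{21}$ ($J{\left(C,d \right)} = \sqrt{84} = 2 \sqrt{21}$)
$K{\left(A \right)} = 0$ ($K{\left(A \right)} = 3 - 3 = 0$)
$\left(188 K{\left(5 \right)} - 3542\right) + J{\left(84,92 \right)} = \left(188 \cdot 0 - 3542\right) + 2 \sqrt{21} = \left(0 - 3542\right) + 2 \sqrt{21} = -3542 + 2 \sqrt{21}$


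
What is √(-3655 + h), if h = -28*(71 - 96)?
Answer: I*√2955 ≈ 54.36*I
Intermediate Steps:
h = 700 (h = -28*(-25) = 700)
√(-3655 + h) = √(-3655 + 700) = √(-2955) = I*√2955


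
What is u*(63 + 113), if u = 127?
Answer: 22352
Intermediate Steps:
u*(63 + 113) = 127*(63 + 113) = 127*176 = 22352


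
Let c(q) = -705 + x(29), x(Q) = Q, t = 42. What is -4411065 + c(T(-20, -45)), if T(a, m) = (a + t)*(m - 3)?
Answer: -4411741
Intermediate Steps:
T(a, m) = (-3 + m)*(42 + a) (T(a, m) = (a + 42)*(m - 3) = (42 + a)*(-3 + m) = (-3 + m)*(42 + a))
c(q) = -676 (c(q) = -705 + 29 = -676)
-4411065 + c(T(-20, -45)) = -4411065 - 676 = -4411741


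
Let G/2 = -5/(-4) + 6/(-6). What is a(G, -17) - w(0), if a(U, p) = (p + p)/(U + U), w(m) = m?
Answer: -34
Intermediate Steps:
G = ½ (G = 2*(-5/(-4) + 6/(-6)) = 2*(-5*(-¼) + 6*(-⅙)) = 2*(5/4 - 1) = 2*(¼) = ½ ≈ 0.50000)
a(U, p) = p/U (a(U, p) = (2*p)/((2*U)) = (2*p)*(1/(2*U)) = p/U)
a(G, -17) - w(0) = -17/½ - 1*0 = -17*2 + 0 = -34 + 0 = -34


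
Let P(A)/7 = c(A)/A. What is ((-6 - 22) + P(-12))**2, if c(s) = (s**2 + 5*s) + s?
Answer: 4900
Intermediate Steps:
c(s) = s**2 + 6*s
P(A) = 42 + 7*A (P(A) = 7*((A*(6 + A))/A) = 7*(6 + A) = 42 + 7*A)
((-6 - 22) + P(-12))**2 = ((-6 - 22) + (42 + 7*(-12)))**2 = (-28 + (42 - 84))**2 = (-28 - 42)**2 = (-70)**2 = 4900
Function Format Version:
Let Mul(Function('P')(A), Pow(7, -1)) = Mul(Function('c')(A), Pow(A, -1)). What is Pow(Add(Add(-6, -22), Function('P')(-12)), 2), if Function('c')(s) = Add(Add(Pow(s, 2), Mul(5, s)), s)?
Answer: 4900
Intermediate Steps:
Function('c')(s) = Add(Pow(s, 2), Mul(6, s))
Function('P')(A) = Add(42, Mul(7, A)) (Function('P')(A) = Mul(7, Mul(Mul(A, Add(6, A)), Pow(A, -1))) = Mul(7, Add(6, A)) = Add(42, Mul(7, A)))
Pow(Add(Add(-6, -22), Function('P')(-12)), 2) = Pow(Add(Add(-6, -22), Add(42, Mul(7, -12))), 2) = Pow(Add(-28, Add(42, -84)), 2) = Pow(Add(-28, -42), 2) = Pow(-70, 2) = 4900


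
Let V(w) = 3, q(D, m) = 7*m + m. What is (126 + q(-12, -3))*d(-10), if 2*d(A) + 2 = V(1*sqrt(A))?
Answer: 51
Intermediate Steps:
q(D, m) = 8*m
d(A) = 1/2 (d(A) = -1 + (1/2)*3 = -1 + 3/2 = 1/2)
(126 + q(-12, -3))*d(-10) = (126 + 8*(-3))*(1/2) = (126 - 24)*(1/2) = 102*(1/2) = 51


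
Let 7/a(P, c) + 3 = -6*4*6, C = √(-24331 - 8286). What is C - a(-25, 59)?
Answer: 1/21 + 13*I*√193 ≈ 0.047619 + 180.6*I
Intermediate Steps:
C = 13*I*√193 (C = √(-32617) = 13*I*√193 ≈ 180.6*I)
a(P, c) = -1/21 (a(P, c) = 7/(-3 - 6*4*6) = 7/(-3 - 24*6) = 7/(-3 - 144) = 7/(-147) = 7*(-1/147) = -1/21)
C - a(-25, 59) = 13*I*√193 - 1*(-1/21) = 13*I*√193 + 1/21 = 1/21 + 13*I*√193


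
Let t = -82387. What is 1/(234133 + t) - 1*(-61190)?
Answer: 9285337741/151746 ≈ 61190.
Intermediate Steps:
1/(234133 + t) - 1*(-61190) = 1/(234133 - 82387) - 1*(-61190) = 1/151746 + 61190 = 9285337741/151746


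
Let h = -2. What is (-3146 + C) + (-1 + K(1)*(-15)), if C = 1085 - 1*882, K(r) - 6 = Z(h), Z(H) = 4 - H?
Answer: -3124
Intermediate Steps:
K(r) = 12 (K(r) = 6 + (4 - 1*(-2)) = 6 + (4 + 2) = 6 + 6 = 12)
C = 203 (C = 1085 - 882 = 203)
(-3146 + C) + (-1 + K(1)*(-15)) = (-3146 + 203) + (-1 + 12*(-15)) = -2943 + (-1 - 180) = -2943 - 181 = -3124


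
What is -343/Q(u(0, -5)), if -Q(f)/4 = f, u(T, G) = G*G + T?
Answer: 343/100 ≈ 3.4300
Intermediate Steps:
u(T, G) = T + G² (u(T, G) = G² + T = T + G²)
Q(f) = -4*f
-343/Q(u(0, -5)) = -343*(-1/(4*(0 + (-5)²))) = -343*(-1/(4*(0 + 25))) = -343/((-4*25)) = -343/(-100) = -343*(-1/100) = 343/100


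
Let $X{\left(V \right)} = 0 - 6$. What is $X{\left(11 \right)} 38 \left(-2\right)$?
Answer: $456$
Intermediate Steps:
$X{\left(V \right)} = -6$
$X{\left(11 \right)} 38 \left(-2\right) = \left(-6\right) 38 \left(-2\right) = \left(-228\right) \left(-2\right) = 456$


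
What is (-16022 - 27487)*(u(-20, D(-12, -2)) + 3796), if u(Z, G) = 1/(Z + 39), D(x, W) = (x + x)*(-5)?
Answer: -3138086625/19 ≈ -1.6516e+8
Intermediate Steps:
D(x, W) = -10*x (D(x, W) = (2*x)*(-5) = -10*x)
u(Z, G) = 1/(39 + Z)
(-16022 - 27487)*(u(-20, D(-12, -2)) + 3796) = (-16022 - 27487)*(1/(39 - 20) + 3796) = -43509*(1/19 + 3796) = -43509*72125/19 = -3138086625/19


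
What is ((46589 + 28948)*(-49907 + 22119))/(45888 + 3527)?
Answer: -2099022156/49415 ≈ -42477.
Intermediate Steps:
((46589 + 28948)*(-49907 + 22119))/(45888 + 3527) = (75537*(-27788))/49415 = -2099022156*1/49415 = -2099022156/49415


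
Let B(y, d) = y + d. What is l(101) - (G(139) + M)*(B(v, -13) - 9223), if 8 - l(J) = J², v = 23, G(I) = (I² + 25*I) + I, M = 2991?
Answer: 238846045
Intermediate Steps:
G(I) = I² + 26*I
B(y, d) = d + y
l(J) = 8 - J²
l(101) - (G(139) + M)*(B(v, -13) - 9223) = (8 - 1*101²) - (139*(26 + 139) + 2991)*((-13 + 23) - 9223) = (8 - 1*10201) - (139*165 + 2991)*(10 - 9223) = (8 - 10201) - (22935 + 2991)*(-9213) = -10193 - 25926*(-9213) = -10193 - 1*(-238856238) = -10193 + 238856238 = 238846045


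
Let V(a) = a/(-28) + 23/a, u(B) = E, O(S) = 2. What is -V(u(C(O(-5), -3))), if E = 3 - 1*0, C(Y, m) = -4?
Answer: -635/84 ≈ -7.5595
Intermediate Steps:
E = 3 (E = 3 + 0 = 3)
u(B) = 3
V(a) = 23/a - a/28 (V(a) = a*(-1/28) + 23/a = -a/28 + 23/a = 23/a - a/28)
-V(u(C(O(-5), -3))) = -(23/3 - 1/28*3) = -(23*(1/3) - 3/28) = -(23/3 - 3/28) = -1*635/84 = -635/84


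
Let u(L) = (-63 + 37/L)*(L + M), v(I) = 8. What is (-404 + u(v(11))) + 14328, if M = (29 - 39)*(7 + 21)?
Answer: 29802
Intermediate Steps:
M = -280 (M = -10*28 = -280)
u(L) = (-280 + L)*(-63 + 37/L) (u(L) = (-63 + 37/L)*(L - 280) = (-63 + 37/L)*(-280 + L) = (-280 + L)*(-63 + 37/L))
(-404 + u(v(11))) + 14328 = (-404 + (17677 - 10360/8 - 63*8)) + 14328 = (-404 + (17677 - 10360*⅛ - 504)) + 14328 = (-404 + (17677 - 1295 - 504)) + 14328 = (-404 + 15878) + 14328 = 15474 + 14328 = 29802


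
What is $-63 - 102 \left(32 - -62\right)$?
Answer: $-9651$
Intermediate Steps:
$-63 - 102 \left(32 - -62\right) = -63 - 102 \left(32 + 62\right) = -63 - 9588 = -9651$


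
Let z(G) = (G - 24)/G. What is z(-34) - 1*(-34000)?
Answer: 578029/17 ≈ 34002.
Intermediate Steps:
z(G) = (-24 + G)/G
z(-34) - 1*(-34000) = (-24 - 34)/(-34) - 1*(-34000) = -1/34*(-58) + 34000 = 29/17 + 34000 = 578029/17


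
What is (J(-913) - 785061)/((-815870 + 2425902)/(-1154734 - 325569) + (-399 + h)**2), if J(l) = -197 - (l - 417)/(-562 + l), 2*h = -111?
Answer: -1371656907387712/360826241889425 ≈ -3.8014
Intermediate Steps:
h = -111/2 (h = (1/2)*(-111) = -111/2 ≈ -55.500)
J(l) = -197 - (-417 + l)/(-562 + l)
(J(-913) - 785061)/((-815870 + 2425902)/(-1154734 - 325569) + (-399 + h)**2) = ((111131 - 198*(-913))/(-562 - 913) - 785061)/((-815870 + 2425902)/(-1154734 - 325569) + (-399 - 111/2)**2) = ((111131 + 180774)/(-1475) - 785061)/(1610032/(-1480303) + (-909/2)**2) = (-1/1475*291905 - 785061)/(1610032*(-1/1480303) + 826281/4) = (-58381/295 - 785061)/(-1610032/1480303 + 826281/4) = -231651376/(295*1223139803015/5921212) = -231651376/295*5921212/1223139803015 = -1371656907387712/360826241889425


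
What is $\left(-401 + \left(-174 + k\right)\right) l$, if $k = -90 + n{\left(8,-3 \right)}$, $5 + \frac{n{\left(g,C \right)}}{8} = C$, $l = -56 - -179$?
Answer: $-89667$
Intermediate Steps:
$l = 123$ ($l = -56 + 179 = 123$)
$n{\left(g,C \right)} = -40 + 8 C$
$k = -154$ ($k = -90 + \left(-40 + 8 \left(-3\right)\right) = -90 - 64 = -154$)
$\left(-401 + \left(-174 + k\right)\right) l = \left(-401 - 328\right) 123 = \left(-729\right) 123 = -89667$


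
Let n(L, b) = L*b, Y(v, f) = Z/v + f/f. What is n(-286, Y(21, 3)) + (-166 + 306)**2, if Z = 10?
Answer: 402734/21 ≈ 19178.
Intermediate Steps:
Y(v, f) = 1 + 10/v (Y(v, f) = 10/v + f/f = 10/v + 1 = 1 + 10/v)
n(-286, Y(21, 3)) + (-166 + 306)**2 = -286*(10 + 21)/21 + (-166 + 306)**2 = -286*31/21 + 140**2 = -286*31/21 + 19600 = -8866/21 + 19600 = 402734/21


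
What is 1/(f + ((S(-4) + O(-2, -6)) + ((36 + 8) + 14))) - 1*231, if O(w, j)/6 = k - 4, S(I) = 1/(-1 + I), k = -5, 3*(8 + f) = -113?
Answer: -145083/628 ≈ -231.02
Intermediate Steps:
f = -137/3 (f = -8 + (1/3)*(-113) = -8 - 113/3 = -137/3 ≈ -45.667)
O(w, j) = -54 (O(w, j) = 6*(-5 - 4) = 6*(-9) = -54)
1/(f + ((S(-4) + O(-2, -6)) + ((36 + 8) + 14))) - 1*231 = 1/(-137/3 + ((1/(-1 - 4) - 54) + ((36 + 8) + 14))) - 1*231 = 1/(-137/3 + ((1/(-5) - 54) + (44 + 14))) - 231 = 1/(-137/3 + ((-1/5 - 54) + 58)) - 231 = 1/(-137/3 + (-271/5 + 58)) - 231 = 1/(-137/3 + 19/5) - 231 = 1/(-628/15) - 231 = -15/628 - 231 = -145083/628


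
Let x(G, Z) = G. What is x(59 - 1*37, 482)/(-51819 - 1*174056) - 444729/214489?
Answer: -100457881633/48447702875 ≈ -2.0735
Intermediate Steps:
x(59 - 1*37, 482)/(-51819 - 1*174056) - 444729/214489 = (59 - 1*37)/(-51819 - 1*174056) - 444729/214489 = (59 - 37)/(-51819 - 174056) - 444729*1/214489 = 22/(-225875) - 444729/214489 = 22*(-1/225875) - 444729/214489 = -22/225875 - 444729/214489 = -100457881633/48447702875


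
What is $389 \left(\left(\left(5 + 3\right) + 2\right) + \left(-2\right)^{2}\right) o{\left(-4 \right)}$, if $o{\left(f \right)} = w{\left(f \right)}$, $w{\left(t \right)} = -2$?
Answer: $-10892$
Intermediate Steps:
$o{\left(f \right)} = -2$
$389 \left(\left(\left(5 + 3\right) + 2\right) + \left(-2\right)^{2}\right) o{\left(-4 \right)} = 389 \left(\left(\left(5 + 3\right) + 2\right) + \left(-2\right)^{2}\right) \left(-2\right) = 389 \left(\left(8 + 2\right) + 4\right) \left(-2\right) = 389 \left(10 + 4\right) \left(-2\right) = 389 \cdot 14 \left(-2\right) = 389 \left(-28\right) = -10892$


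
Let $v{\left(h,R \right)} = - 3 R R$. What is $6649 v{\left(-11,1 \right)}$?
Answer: $-19947$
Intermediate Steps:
$v{\left(h,R \right)} = - 3 R^{2}$
$6649 v{\left(-11,1 \right)} = 6649 \left(- 3 \cdot 1^{2}\right) = 6649 \left(\left(-3\right) 1\right) = 6649 \left(-3\right) = -19947$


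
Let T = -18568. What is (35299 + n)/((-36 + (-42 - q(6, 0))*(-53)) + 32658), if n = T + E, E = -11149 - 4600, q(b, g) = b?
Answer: 491/17583 ≈ 0.027925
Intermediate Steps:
E = -15749
n = -34317 (n = -18568 - 15749 = -34317)
(35299 + n)/((-36 + (-42 - q(6, 0))*(-53)) + 32658) = (35299 - 34317)/((-36 + (-42 - 1*6)*(-53)) + 32658) = 982/((-36 + (-42 - 6)*(-53)) + 32658) = 982/((-36 - 48*(-53)) + 32658) = 982/((-36 + 2544) + 32658) = 982/(2508 + 32658) = 982/35166 = 982*(1/35166) = 491/17583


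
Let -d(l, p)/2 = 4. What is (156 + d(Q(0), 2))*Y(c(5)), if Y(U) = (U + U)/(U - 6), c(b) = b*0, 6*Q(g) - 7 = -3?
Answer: 0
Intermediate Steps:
Q(g) = ⅔ (Q(g) = 7/6 + (⅙)*(-3) = 7/6 - ½ = ⅔)
c(b) = 0
d(l, p) = -8 (d(l, p) = -2*4 = -8)
Y(U) = 2*U/(-6 + U) (Y(U) = (2*U)/(-6 + U) = 2*U/(-6 + U))
(156 + d(Q(0), 2))*Y(c(5)) = (156 - 8)*(2*0/(-6 + 0)) = 148*(2*0/(-6)) = 148*(2*0*(-⅙)) = 148*0 = 0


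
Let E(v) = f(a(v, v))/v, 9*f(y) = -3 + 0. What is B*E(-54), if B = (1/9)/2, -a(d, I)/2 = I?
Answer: 1/2916 ≈ 0.00034294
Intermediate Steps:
a(d, I) = -2*I
f(y) = -⅓ (f(y) = (-3 + 0)/9 = (⅑)*(-3) = -⅓)
B = 1/18 (B = (1*(⅑))*(½) = (⅑)*(½) = 1/18 ≈ 0.055556)
E(v) = -1/(3*v)
B*E(-54) = (-⅓/(-54))/18 = (-⅓*(-1/54))/18 = (1/18)*(1/162) = 1/2916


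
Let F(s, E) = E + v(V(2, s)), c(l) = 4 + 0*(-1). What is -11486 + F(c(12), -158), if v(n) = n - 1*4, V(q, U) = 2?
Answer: -11646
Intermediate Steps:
v(n) = -4 + n (v(n) = n - 4 = -4 + n)
c(l) = 4 (c(l) = 4 + 0 = 4)
F(s, E) = -2 + E (F(s, E) = E + (-4 + 2) = E - 2 = -2 + E)
-11486 + F(c(12), -158) = -11486 + (-2 - 158) = -11486 - 160 = -11646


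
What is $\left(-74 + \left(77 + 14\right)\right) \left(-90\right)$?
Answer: $-1530$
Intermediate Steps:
$\left(-74 + \left(77 + 14\right)\right) \left(-90\right) = \left(-74 + 91\right) \left(-90\right) = 17 \left(-90\right) = -1530$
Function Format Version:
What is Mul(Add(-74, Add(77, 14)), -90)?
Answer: -1530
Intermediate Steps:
Mul(Add(-74, Add(77, 14)), -90) = Mul(Add(-74, 91), -90) = Mul(17, -90) = -1530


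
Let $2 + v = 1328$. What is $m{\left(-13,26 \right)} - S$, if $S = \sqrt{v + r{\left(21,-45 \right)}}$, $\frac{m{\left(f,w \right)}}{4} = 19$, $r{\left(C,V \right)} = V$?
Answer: $76 - \sqrt{1281} \approx 40.209$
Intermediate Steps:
$v = 1326$ ($v = -2 + 1328 = 1326$)
$m{\left(f,w \right)} = 76$ ($m{\left(f,w \right)} = 4 \cdot 19 = 76$)
$S = \sqrt{1281}$ ($S = \sqrt{1326 - 45} = \sqrt{1281} \approx 35.791$)
$m{\left(-13,26 \right)} - S = 76 - \sqrt{1281}$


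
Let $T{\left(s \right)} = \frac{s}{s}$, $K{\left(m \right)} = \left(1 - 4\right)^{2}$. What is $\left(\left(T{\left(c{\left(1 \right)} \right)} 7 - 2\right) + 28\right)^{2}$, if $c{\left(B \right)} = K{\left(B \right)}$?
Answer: $1089$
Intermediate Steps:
$K{\left(m \right)} = 9$ ($K{\left(m \right)} = \left(-3\right)^{2} = 9$)
$c{\left(B \right)} = 9$
$T{\left(s \right)} = 1$
$\left(\left(T{\left(c{\left(1 \right)} \right)} 7 - 2\right) + 28\right)^{2} = \left(\left(1 \cdot 7 - 2\right) + 28\right)^{2} = \left(\left(7 - 2\right) + 28\right)^{2} = \left(5 + 28\right)^{2} = 33^{2} = 1089$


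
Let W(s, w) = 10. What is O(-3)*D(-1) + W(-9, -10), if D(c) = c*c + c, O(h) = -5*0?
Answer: 10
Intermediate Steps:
O(h) = 0
D(c) = c + c² (D(c) = c² + c = c + c²)
O(-3)*D(-1) + W(-9, -10) = 0*(-(1 - 1)) + 10 = 0*(-1*0) + 10 = 0*0 + 10 = 0 + 10 = 10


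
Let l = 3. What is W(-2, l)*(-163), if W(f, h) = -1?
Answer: 163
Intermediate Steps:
W(-2, l)*(-163) = -1*(-163) = 163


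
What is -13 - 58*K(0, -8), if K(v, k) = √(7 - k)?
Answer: -13 - 58*√15 ≈ -237.63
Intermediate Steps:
-13 - 58*K(0, -8) = -13 - 58*√(7 - 1*(-8)) = -13 - 58*√(7 + 8) = -13 - 58*√15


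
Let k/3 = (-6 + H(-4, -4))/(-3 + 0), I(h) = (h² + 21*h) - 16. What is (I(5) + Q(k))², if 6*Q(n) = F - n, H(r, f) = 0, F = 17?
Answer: 483025/36 ≈ 13417.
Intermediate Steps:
I(h) = -16 + h² + 21*h
k = 6 (k = 3*((-6 + 0)/(-3 + 0)) = 3*(-6/(-3)) = 3*(-6*(-⅓)) = 3*2 = 6)
Q(n) = 17/6 - n/6 (Q(n) = (17 - n)/6 = 17/6 - n/6)
(I(5) + Q(k))² = ((-16 + 5² + 21*5) + (17/6 - ⅙*6))² = ((-16 + 25 + 105) + (17/6 - 1))² = (114 + 11/6)² = (695/6)² = 483025/36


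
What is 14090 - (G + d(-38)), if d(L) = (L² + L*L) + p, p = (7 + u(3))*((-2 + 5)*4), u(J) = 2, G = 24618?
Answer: -13524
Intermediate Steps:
p = 108 (p = (7 + 2)*((-2 + 5)*4) = 9*(3*4) = 9*12 = 108)
d(L) = 108 + 2*L² (d(L) = (L² + L*L) + 108 = (L² + L²) + 108 = 2*L² + 108 = 108 + 2*L²)
14090 - (G + d(-38)) = 14090 - (24618 + (108 + 2*(-38)²)) = 14090 - (24618 + (108 + 2*1444)) = 14090 - (24618 + (108 + 2888)) = 14090 - (24618 + 2996) = 14090 - 1*27614 = 14090 - 27614 = -13524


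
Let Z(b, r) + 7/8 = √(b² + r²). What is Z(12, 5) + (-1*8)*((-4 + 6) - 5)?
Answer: 289/8 ≈ 36.125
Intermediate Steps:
Z(b, r) = -7/8 + √(b² + r²)
Z(12, 5) + (-1*8)*((-4 + 6) - 5) = (-7/8 + √(12² + 5²)) + (-1*8)*((-4 + 6) - 5) = (-7/8 + √(144 + 25)) - 8*(2 - 5) = (-7/8 + √169) - 8*(-3) = (-7/8 + 13) + 24 = 97/8 + 24 = 289/8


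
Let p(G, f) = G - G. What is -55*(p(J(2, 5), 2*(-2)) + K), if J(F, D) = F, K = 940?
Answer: -51700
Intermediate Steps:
p(G, f) = 0
-55*(p(J(2, 5), 2*(-2)) + K) = -55*(0 + 940) = -55*940 = -51700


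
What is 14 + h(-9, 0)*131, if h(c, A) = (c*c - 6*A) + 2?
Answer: 10887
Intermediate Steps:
h(c, A) = 2 + c**2 - 6*A (h(c, A) = (c**2 - 6*A) + 2 = 2 + c**2 - 6*A)
14 + h(-9, 0)*131 = 14 + (2 + (-9)**2 - 6*0)*131 = 14 + (2 + 81 + 0)*131 = 14 + 83*131 = 14 + 10873 = 10887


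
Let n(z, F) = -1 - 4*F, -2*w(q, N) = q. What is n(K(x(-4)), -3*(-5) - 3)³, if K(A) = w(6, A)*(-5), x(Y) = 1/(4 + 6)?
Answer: -117649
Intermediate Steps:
x(Y) = ⅒ (x(Y) = 1/10 = ⅒)
w(q, N) = -q/2
K(A) = 15 (K(A) = -½*6*(-5) = -3*(-5) = 15)
n(K(x(-4)), -3*(-5) - 3)³ = (-1 - 4*(-3*(-5) - 3))³ = (-1 - 4*(15 - 3))³ = (-1 - 4*12)³ = (-1 - 48)³ = (-49)³ = -117649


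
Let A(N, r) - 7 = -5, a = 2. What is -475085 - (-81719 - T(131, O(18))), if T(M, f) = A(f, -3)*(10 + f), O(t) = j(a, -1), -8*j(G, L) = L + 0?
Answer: -1573383/4 ≈ -3.9335e+5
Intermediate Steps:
j(G, L) = -L/8 (j(G, L) = -(L + 0)/8 = -L/8)
A(N, r) = 2 (A(N, r) = 7 - 5 = 2)
O(t) = ⅛ (O(t) = -⅛*(-1) = ⅛)
T(M, f) = 20 + 2*f (T(M, f) = 2*(10 + f) = 20 + 2*f)
-475085 - (-81719 - T(131, O(18))) = -475085 - (-81719 - (20 + 2*(⅛))) = -475085 - (-81719 - (20 + ¼)) = -475085 - (-81719 - 1*81/4) = -475085 - (-81719 - 81/4) = -475085 - 1*(-326957/4) = -475085 + 326957/4 = -1573383/4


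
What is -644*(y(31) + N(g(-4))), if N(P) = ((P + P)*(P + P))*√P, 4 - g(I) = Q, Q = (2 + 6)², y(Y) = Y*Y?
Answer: -618884 - 18547200*I*√15 ≈ -6.1888e+5 - 7.1833e+7*I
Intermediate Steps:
y(Y) = Y²
Q = 64 (Q = 8² = 64)
g(I) = -60 (g(I) = 4 - 1*64 = 4 - 64 = -60)
N(P) = 4*P^(5/2) (N(P) = ((2*P)*(2*P))*√P = (4*P²)*√P = 4*P^(5/2))
-644*(y(31) + N(g(-4))) = -644*(31² + 4*(-60)^(5/2)) = -644*(961 + 4*(7200*I*√15)) = -644*(961 + 28800*I*√15) = -618884 - 18547200*I*√15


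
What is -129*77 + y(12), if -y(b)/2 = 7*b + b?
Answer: -10125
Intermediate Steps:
y(b) = -16*b (y(b) = -2*(7*b + b) = -16*b)
-129*77 + y(12) = -129*77 - 16*12 = -9933 - 192 = -10125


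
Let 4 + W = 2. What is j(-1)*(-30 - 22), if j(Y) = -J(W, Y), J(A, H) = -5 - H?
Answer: -208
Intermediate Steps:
W = -2 (W = -4 + 2 = -2)
j(Y) = 5 + Y (j(Y) = -(-5 - Y) = 5 + Y)
j(-1)*(-30 - 22) = (5 - 1)*(-30 - 22) = 4*(-52) = -208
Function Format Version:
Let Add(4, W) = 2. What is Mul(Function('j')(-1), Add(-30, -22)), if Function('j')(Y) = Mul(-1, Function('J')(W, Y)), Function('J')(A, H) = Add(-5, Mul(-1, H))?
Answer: -208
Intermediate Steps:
W = -2 (W = Add(-4, 2) = -2)
Function('j')(Y) = Add(5, Y) (Function('j')(Y) = Mul(-1, Add(-5, Mul(-1, Y))) = Add(5, Y))
Mul(Function('j')(-1), Add(-30, -22)) = Mul(Add(5, -1), Add(-30, -22)) = Mul(4, -52) = -208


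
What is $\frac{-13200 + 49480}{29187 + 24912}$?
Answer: $\frac{36280}{54099} \approx 0.67062$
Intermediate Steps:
$\frac{-13200 + 49480}{29187 + 24912} = \frac{36280}{54099}$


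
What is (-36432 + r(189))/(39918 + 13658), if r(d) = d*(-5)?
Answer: -37377/53576 ≈ -0.69764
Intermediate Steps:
r(d) = -5*d
(-36432 + r(189))/(39918 + 13658) = (-36432 - 5*189)/(39918 + 13658) = (-36432 - 945)/53576 = -37377*1/53576 = -37377/53576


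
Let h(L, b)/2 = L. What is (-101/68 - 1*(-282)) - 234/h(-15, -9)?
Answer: 98027/340 ≈ 288.31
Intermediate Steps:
h(L, b) = 2*L
(-101/68 - 1*(-282)) - 234/h(-15, -9) = (-101/68 - 1*(-282)) - 234/(2*(-15)) = (-101*1/68 + 282) - 234/(-30) = (-101/68 + 282) - 234*(-1/30) = 19075/68 + 39/5 = 98027/340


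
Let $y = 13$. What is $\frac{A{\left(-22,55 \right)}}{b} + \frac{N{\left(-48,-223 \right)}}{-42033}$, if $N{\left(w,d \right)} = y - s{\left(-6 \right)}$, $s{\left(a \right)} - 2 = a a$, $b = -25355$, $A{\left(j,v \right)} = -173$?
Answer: $\frac{7905584}{1065746715} \approx 0.0074179$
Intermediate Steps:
$s{\left(a \right)} = 2 + a^{2}$ ($s{\left(a \right)} = 2 + a a = 2 + a^{2}$)
$N{\left(w,d \right)} = -25$ ($N{\left(w,d \right)} = 13 - \left(2 + \left(-6\right)^{2}\right) = 13 - \left(2 + 36\right) = 13 - 38 = -25$)
$\frac{A{\left(-22,55 \right)}}{b} + \frac{N{\left(-48,-223 \right)}}{-42033} = - \frac{173}{-25355} - \frac{25}{-42033} = \left(-173\right) \left(- \frac{1}{25355}\right) - - \frac{25}{42033} = \frac{173}{25355} + \frac{25}{42033} = \frac{7905584}{1065746715}$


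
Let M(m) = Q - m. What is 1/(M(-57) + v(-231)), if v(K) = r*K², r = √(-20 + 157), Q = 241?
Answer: -298/390093207173 + 53361*√137/390093207173 ≈ 1.6003e-6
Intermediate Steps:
r = √137 ≈ 11.705
M(m) = 241 - m
v(K) = √137*K²
1/(M(-57) + v(-231)) = 1/((241 - 1*(-57)) + √137*(-231)²) = 1/((241 + 57) + √137*53361) = 1/(298 + 53361*√137)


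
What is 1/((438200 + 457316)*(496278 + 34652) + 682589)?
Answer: 1/475456992469 ≈ 2.1032e-12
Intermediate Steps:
1/((438200 + 457316)*(496278 + 34652) + 682589) = 1/(895516*530930 + 682589) = 1/(475456309880 + 682589) = 1/475456992469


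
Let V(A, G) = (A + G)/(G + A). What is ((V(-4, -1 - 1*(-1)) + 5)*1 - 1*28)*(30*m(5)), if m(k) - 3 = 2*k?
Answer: -8580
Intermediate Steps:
m(k) = 3 + 2*k
V(A, G) = 1 (V(A, G) = (A + G)/(A + G) = 1)
((V(-4, -1 - 1*(-1)) + 5)*1 - 1*28)*(30*m(5)) = ((1 + 5)*1 - 1*28)*(30*(3 + 2*5)) = (6*1 - 28)*(30*(3 + 10)) = (6 - 28)*(30*13) = -22*390 = -8580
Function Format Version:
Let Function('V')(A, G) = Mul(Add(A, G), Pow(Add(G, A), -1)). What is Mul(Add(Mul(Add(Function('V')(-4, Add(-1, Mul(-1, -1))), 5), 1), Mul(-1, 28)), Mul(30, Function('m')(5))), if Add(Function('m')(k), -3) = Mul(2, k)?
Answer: -8580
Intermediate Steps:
Function('m')(k) = Add(3, Mul(2, k))
Function('V')(A, G) = 1 (Function('V')(A, G) = Mul(Add(A, G), Pow(Add(A, G), -1)) = 1)
Mul(Add(Mul(Add(Function('V')(-4, Add(-1, Mul(-1, -1))), 5), 1), Mul(-1, 28)), Mul(30, Function('m')(5))) = Mul(Add(Mul(Add(1, 5), 1), Mul(-1, 28)), Mul(30, Add(3, Mul(2, 5)))) = Mul(Add(Mul(6, 1), -28), Mul(30, Add(3, 10))) = Mul(Add(6, -28), Mul(30, 13)) = Mul(-22, 390) = -8580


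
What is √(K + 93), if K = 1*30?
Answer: √123 ≈ 11.091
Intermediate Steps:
K = 30
√(K + 93) = √(30 + 93) = √123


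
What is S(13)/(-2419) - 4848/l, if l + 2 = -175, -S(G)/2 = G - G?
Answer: 1616/59 ≈ 27.390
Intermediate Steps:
S(G) = 0 (S(G) = -2*(G - G) = -2*0 = 0)
l = -177 (l = -2 - 175 = -177)
S(13)/(-2419) - 4848/l = 0/(-2419) - 4848/(-177) = 0*(-1/2419) - 4848*(-1/177) = 0 + 1616/59 = 1616/59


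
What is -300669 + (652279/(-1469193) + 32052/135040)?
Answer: -70678574988841/235070880 ≈ -3.0067e+5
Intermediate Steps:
-300669 + (652279/(-1469193) + 32052/135040) = -300669 + (652279*(-1/1469193) + 32052*(1/135040)) = -300669 + (-652279/1469193 + 8013/33760) = -300669 - 48570121/235070880 = -70678574988841/235070880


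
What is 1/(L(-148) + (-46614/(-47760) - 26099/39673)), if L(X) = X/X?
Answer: 315797080/416268577 ≈ 0.75864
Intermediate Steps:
L(X) = 1
1/(L(-148) + (-46614/(-47760) - 26099/39673)) = 1/(1 + (-46614/(-47760) - 26099/39673)) = 1/(1 + (-46614*(-1/47760) - 26099*1/39673)) = 1/(1 + (7769/7960 - 26099/39673)) = 1/(1 + 100471497/315797080) = 1/(416268577/315797080) = 315797080/416268577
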